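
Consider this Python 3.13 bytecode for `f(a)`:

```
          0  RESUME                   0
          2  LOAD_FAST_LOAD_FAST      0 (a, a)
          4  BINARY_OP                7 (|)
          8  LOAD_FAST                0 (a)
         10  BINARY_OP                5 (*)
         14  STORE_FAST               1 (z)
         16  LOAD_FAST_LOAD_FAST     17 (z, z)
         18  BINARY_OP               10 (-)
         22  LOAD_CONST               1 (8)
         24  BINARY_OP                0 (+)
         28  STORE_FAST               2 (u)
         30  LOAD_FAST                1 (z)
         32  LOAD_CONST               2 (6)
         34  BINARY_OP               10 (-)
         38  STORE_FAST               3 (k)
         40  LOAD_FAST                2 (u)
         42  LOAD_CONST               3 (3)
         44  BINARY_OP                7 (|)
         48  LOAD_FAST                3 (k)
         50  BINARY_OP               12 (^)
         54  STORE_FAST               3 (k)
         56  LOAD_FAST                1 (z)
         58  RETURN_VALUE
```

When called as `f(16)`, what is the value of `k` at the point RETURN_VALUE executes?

LOAD_FAST_LOAD_FAST a,a → push 16,16. Stack: [16, 16]
BINARY_OP | → 16 | 16 = 16. Stack: [16]
LOAD_FAST a → push 16. Stack: [16, 16]
BINARY_OP * → 16 * 16 = 256. Stack: [256]
STORE_FAST z → z=256. Stack: []
LOAD_FAST_LOAD_FAST z,z → push 256,256. Stack: [256, 256]
BINARY_OP - → 256 - 256 = 0. Stack: [0]
LOAD_CONST → push 8. Stack: [0, 8]
BINARY_OP + → 0 + 8 = 8. Stack: [8]
STORE_FAST u → u=8. Stack: []
LOAD_FAST z → push 256. Stack: [256]
LOAD_CONST → push 6. Stack: [256, 6]
BINARY_OP - → 256 - 6 = 250. Stack: [250]
STORE_FAST k → k=250. Stack: []
LOAD_FAST u → push 8. Stack: [8]
LOAD_CONST → push 3. Stack: [8, 3]
BINARY_OP | → 8 | 3 = 11. Stack: [11]
LOAD_FAST k → push 250. Stack: [11, 250]
BINARY_OP ^ → 11 ^ 250 = 241. Stack: [241]
STORE_FAST k → k=241. Stack: []
LOAD_FAST z → push 256. Stack: [256]
RETURN_VALUE → return 256.

241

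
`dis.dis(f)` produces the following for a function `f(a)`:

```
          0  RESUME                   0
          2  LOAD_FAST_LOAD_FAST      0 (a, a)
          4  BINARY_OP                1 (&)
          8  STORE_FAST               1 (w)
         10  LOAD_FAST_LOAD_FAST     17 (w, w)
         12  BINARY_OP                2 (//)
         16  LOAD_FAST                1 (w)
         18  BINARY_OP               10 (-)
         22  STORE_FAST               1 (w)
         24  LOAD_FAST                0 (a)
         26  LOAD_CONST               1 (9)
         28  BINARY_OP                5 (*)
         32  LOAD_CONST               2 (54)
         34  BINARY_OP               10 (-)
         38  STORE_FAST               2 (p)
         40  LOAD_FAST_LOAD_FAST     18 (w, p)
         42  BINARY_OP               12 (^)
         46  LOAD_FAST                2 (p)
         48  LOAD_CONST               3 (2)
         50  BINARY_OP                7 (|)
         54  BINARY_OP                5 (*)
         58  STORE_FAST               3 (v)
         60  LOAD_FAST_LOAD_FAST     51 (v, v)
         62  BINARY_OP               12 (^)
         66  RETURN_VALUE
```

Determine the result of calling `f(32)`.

LOAD_FAST_LOAD_FAST a,a → push 32,32. Stack: [32, 32]
BINARY_OP & → 32 & 32 = 32. Stack: [32]
STORE_FAST w → w=32. Stack: []
LOAD_FAST_LOAD_FAST w,w → push 32,32. Stack: [32, 32]
BINARY_OP // → 32 // 32 = 1. Stack: [1]
LOAD_FAST w → push 32. Stack: [1, 32]
BINARY_OP - → 1 - 32 = -31. Stack: [-31]
STORE_FAST w → w=-31. Stack: []
LOAD_FAST a → push 32. Stack: [32]
LOAD_CONST → push 9. Stack: [32, 9]
BINARY_OP * → 32 * 9 = 288. Stack: [288]
LOAD_CONST → push 54. Stack: [288, 54]
BINARY_OP - → 288 - 54 = 234. Stack: [234]
STORE_FAST p → p=234. Stack: []
LOAD_FAST_LOAD_FAST w,p → push -31,234. Stack: [-31, 234]
BINARY_OP ^ → -31 ^ 234 = -245. Stack: [-245]
LOAD_FAST p → push 234. Stack: [-245, 234]
LOAD_CONST → push 2. Stack: [-245, 234, 2]
BINARY_OP | → 234 | 2 = 234. Stack: [-245, 234]
BINARY_OP * → -245 * 234 = -57330. Stack: [-57330]
STORE_FAST v → v=-57330. Stack: []
LOAD_FAST_LOAD_FAST v,v → push -57330,-57330. Stack: [-57330, -57330]
BINARY_OP ^ → -57330 ^ -57330 = 0. Stack: [0]
RETURN_VALUE → return 0.

0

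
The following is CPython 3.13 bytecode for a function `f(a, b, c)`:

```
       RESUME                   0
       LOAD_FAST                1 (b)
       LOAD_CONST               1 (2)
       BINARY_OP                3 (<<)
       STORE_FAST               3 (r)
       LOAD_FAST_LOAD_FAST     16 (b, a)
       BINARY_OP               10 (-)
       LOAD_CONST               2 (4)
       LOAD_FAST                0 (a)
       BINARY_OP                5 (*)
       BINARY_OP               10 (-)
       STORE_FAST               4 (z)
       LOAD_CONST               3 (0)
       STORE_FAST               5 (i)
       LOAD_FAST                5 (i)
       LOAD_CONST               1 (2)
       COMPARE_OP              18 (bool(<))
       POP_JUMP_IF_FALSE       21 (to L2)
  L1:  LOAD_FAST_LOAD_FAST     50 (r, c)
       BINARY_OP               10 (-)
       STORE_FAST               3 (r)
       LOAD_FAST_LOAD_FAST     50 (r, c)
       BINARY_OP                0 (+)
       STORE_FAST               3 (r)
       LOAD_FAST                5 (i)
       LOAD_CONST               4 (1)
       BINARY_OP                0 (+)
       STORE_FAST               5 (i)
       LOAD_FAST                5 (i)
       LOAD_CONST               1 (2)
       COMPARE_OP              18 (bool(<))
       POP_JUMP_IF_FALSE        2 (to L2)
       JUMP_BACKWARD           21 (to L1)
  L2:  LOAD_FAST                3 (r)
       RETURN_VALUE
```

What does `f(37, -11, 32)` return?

LOAD_FAST b → push -11. Stack: [-11]
LOAD_CONST → push 2. Stack: [-11, 2]
BINARY_OP << → -11 << 2 = -44. Stack: [-44]
STORE_FAST r → r=-44. Stack: []
LOAD_FAST_LOAD_FAST b,a → push -11,37. Stack: [-11, 37]
BINARY_OP - → -11 - 37 = -48. Stack: [-48]
LOAD_CONST → push 4. Stack: [-48, 4]
LOAD_FAST a → push 37. Stack: [-48, 4, 37]
BINARY_OP * → 4 * 37 = 148. Stack: [-48, 148]
BINARY_OP - → -48 - 148 = -196. Stack: [-196]
STORE_FAST z → z=-196. Stack: []
LOAD_CONST → push 0. Stack: [0]
STORE_FAST i → i=0. Stack: []
LOAD_FAST i → push 0. Stack: [0]
LOAD_CONST → push 2. Stack: [0, 2]
COMPARE_OP bool(<) → 0 vs 2 = True. Stack: [True]
POP_JUMP_IF_FALSE → pop True; no jump. Stack: []
LOAD_FAST_LOAD_FAST r,c → push -44,32. Stack: [-44, 32]
BINARY_OP - → -44 - 32 = -76. Stack: [-76]
STORE_FAST r → r=-76. Stack: []
LOAD_FAST_LOAD_FAST r,c → push -76,32. Stack: [-76, 32]
BINARY_OP + → -76 + 32 = -44. Stack: [-44]
STORE_FAST r → r=-44. Stack: []
LOAD_FAST i → push 0. Stack: [0]
LOAD_CONST → push 1. Stack: [0, 1]
BINARY_OP + → 0 + 1 = 1. Stack: [1]
STORE_FAST i → i=1. Stack: []
LOAD_FAST i → push 1. Stack: [1]
LOAD_CONST → push 2. Stack: [1, 2]
COMPARE_OP bool(<) → 1 vs 2 = True. Stack: [True]
POP_JUMP_IF_FALSE → pop True; no jump. Stack: []
LOAD_FAST_LOAD_FAST r,c → push -44,32. Stack: [-44, 32]
BINARY_OP - → -44 - 32 = -76. Stack: [-76]
STORE_FAST r → r=-76. Stack: []
LOAD_FAST_LOAD_FAST r,c → push -76,32. Stack: [-76, 32]
BINARY_OP + → -76 + 32 = -44. Stack: [-44]
STORE_FAST r → r=-44. Stack: []
LOAD_FAST i → push 1. Stack: [1]
LOAD_CONST → push 1. Stack: [1, 1]
BINARY_OP + → 1 + 1 = 2. Stack: [2]
STORE_FAST i → i=2. Stack: []
LOAD_FAST i → push 2. Stack: [2]
LOAD_CONST → push 2. Stack: [2, 2]
COMPARE_OP bool(<) → 2 vs 2 = False. Stack: [False]
POP_JUMP_IF_FALSE → pop False; jump. Stack: []
LOAD_FAST r → push -44. Stack: [-44]
RETURN_VALUE → return -44.

-44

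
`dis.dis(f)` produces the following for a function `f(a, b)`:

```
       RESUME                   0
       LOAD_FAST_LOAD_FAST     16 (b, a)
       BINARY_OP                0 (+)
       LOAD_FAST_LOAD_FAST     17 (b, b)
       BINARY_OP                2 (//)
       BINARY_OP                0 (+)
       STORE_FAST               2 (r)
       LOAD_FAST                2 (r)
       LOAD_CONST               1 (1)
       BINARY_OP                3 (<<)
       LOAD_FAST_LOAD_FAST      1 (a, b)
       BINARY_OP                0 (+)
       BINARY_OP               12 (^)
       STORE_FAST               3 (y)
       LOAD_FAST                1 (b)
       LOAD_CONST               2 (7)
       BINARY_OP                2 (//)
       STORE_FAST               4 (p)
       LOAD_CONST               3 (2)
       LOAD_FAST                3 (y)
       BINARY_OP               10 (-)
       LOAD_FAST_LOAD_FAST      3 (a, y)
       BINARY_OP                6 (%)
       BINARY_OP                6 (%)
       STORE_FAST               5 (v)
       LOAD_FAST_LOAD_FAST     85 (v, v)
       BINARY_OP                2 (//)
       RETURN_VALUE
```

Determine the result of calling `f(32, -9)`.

1

LOAD_FAST_LOAD_FAST b,a → push -9,32. Stack: [-9, 32]
BINARY_OP + → -9 + 32 = 23. Stack: [23]
LOAD_FAST_LOAD_FAST b,b → push -9,-9. Stack: [23, -9, -9]
BINARY_OP // → -9 // -9 = 1. Stack: [23, 1]
BINARY_OP + → 23 + 1 = 24. Stack: [24]
STORE_FAST r → r=24. Stack: []
LOAD_FAST r → push 24. Stack: [24]
LOAD_CONST → push 1. Stack: [24, 1]
BINARY_OP << → 24 << 1 = 48. Stack: [48]
LOAD_FAST_LOAD_FAST a,b → push 32,-9. Stack: [48, 32, -9]
BINARY_OP + → 32 + -9 = 23. Stack: [48, 23]
BINARY_OP ^ → 48 ^ 23 = 39. Stack: [39]
STORE_FAST y → y=39. Stack: []
LOAD_FAST b → push -9. Stack: [-9]
LOAD_CONST → push 7. Stack: [-9, 7]
BINARY_OP // → -9 // 7 = -2. Stack: [-2]
STORE_FAST p → p=-2. Stack: []
LOAD_CONST → push 2. Stack: [2]
LOAD_FAST y → push 39. Stack: [2, 39]
BINARY_OP - → 2 - 39 = -37. Stack: [-37]
LOAD_FAST_LOAD_FAST a,y → push 32,39. Stack: [-37, 32, 39]
BINARY_OP % → 32 % 39 = 32. Stack: [-37, 32]
BINARY_OP % → -37 % 32 = 27. Stack: [27]
STORE_FAST v → v=27. Stack: []
LOAD_FAST_LOAD_FAST v,v → push 27,27. Stack: [27, 27]
BINARY_OP // → 27 // 27 = 1. Stack: [1]
RETURN_VALUE → return 1.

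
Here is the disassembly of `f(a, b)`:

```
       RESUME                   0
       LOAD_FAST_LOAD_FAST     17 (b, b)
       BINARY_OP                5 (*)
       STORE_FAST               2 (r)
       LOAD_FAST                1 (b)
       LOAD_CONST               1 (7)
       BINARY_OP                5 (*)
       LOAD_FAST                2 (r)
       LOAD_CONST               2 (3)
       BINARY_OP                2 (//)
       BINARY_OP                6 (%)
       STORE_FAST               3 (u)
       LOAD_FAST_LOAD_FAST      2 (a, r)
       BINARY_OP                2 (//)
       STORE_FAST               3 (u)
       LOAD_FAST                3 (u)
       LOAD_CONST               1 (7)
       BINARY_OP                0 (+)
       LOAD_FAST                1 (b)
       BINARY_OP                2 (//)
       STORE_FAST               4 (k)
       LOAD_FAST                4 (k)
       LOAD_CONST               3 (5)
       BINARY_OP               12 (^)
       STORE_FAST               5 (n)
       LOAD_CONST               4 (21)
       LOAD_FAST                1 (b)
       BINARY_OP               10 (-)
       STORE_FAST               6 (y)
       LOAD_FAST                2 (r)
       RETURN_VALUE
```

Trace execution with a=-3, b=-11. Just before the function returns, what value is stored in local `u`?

LOAD_FAST_LOAD_FAST b,b → push -11,-11. Stack: [-11, -11]
BINARY_OP * → -11 * -11 = 121. Stack: [121]
STORE_FAST r → r=121. Stack: []
LOAD_FAST b → push -11. Stack: [-11]
LOAD_CONST → push 7. Stack: [-11, 7]
BINARY_OP * → -11 * 7 = -77. Stack: [-77]
LOAD_FAST r → push 121. Stack: [-77, 121]
LOAD_CONST → push 3. Stack: [-77, 121, 3]
BINARY_OP // → 121 // 3 = 40. Stack: [-77, 40]
BINARY_OP % → -77 % 40 = 3. Stack: [3]
STORE_FAST u → u=3. Stack: []
LOAD_FAST_LOAD_FAST a,r → push -3,121. Stack: [-3, 121]
BINARY_OP // → -3 // 121 = -1. Stack: [-1]
STORE_FAST u → u=-1. Stack: []
LOAD_FAST u → push -1. Stack: [-1]
LOAD_CONST → push 7. Stack: [-1, 7]
BINARY_OP + → -1 + 7 = 6. Stack: [6]
LOAD_FAST b → push -11. Stack: [6, -11]
BINARY_OP // → 6 // -11 = -1. Stack: [-1]
STORE_FAST k → k=-1. Stack: []
LOAD_FAST k → push -1. Stack: [-1]
LOAD_CONST → push 5. Stack: [-1, 5]
BINARY_OP ^ → -1 ^ 5 = -6. Stack: [-6]
STORE_FAST n → n=-6. Stack: []
LOAD_CONST → push 21. Stack: [21]
LOAD_FAST b → push -11. Stack: [21, -11]
BINARY_OP - → 21 - -11 = 32. Stack: [32]
STORE_FAST y → y=32. Stack: []
LOAD_FAST r → push 121. Stack: [121]
RETURN_VALUE → return 121.

-1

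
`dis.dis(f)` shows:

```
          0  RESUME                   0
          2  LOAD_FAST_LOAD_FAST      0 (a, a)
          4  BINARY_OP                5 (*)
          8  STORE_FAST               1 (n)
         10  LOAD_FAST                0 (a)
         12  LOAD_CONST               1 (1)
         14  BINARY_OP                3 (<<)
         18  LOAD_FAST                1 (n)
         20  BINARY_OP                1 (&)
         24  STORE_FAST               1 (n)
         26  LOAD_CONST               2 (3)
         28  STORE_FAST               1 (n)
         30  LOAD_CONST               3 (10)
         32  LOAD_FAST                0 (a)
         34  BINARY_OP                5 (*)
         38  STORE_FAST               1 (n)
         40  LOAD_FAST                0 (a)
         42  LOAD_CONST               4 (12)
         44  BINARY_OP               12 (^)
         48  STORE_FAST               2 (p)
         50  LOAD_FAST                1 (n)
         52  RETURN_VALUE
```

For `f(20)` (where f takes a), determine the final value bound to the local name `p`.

LOAD_FAST_LOAD_FAST a,a → push 20,20. Stack: [20, 20]
BINARY_OP * → 20 * 20 = 400. Stack: [400]
STORE_FAST n → n=400. Stack: []
LOAD_FAST a → push 20. Stack: [20]
LOAD_CONST → push 1. Stack: [20, 1]
BINARY_OP << → 20 << 1 = 40. Stack: [40]
LOAD_FAST n → push 400. Stack: [40, 400]
BINARY_OP & → 40 & 400 = 0. Stack: [0]
STORE_FAST n → n=0. Stack: []
LOAD_CONST → push 3. Stack: [3]
STORE_FAST n → n=3. Stack: []
LOAD_CONST → push 10. Stack: [10]
LOAD_FAST a → push 20. Stack: [10, 20]
BINARY_OP * → 10 * 20 = 200. Stack: [200]
STORE_FAST n → n=200. Stack: []
LOAD_FAST a → push 20. Stack: [20]
LOAD_CONST → push 12. Stack: [20, 12]
BINARY_OP ^ → 20 ^ 12 = 24. Stack: [24]
STORE_FAST p → p=24. Stack: []
LOAD_FAST n → push 200. Stack: [200]
RETURN_VALUE → return 200.

24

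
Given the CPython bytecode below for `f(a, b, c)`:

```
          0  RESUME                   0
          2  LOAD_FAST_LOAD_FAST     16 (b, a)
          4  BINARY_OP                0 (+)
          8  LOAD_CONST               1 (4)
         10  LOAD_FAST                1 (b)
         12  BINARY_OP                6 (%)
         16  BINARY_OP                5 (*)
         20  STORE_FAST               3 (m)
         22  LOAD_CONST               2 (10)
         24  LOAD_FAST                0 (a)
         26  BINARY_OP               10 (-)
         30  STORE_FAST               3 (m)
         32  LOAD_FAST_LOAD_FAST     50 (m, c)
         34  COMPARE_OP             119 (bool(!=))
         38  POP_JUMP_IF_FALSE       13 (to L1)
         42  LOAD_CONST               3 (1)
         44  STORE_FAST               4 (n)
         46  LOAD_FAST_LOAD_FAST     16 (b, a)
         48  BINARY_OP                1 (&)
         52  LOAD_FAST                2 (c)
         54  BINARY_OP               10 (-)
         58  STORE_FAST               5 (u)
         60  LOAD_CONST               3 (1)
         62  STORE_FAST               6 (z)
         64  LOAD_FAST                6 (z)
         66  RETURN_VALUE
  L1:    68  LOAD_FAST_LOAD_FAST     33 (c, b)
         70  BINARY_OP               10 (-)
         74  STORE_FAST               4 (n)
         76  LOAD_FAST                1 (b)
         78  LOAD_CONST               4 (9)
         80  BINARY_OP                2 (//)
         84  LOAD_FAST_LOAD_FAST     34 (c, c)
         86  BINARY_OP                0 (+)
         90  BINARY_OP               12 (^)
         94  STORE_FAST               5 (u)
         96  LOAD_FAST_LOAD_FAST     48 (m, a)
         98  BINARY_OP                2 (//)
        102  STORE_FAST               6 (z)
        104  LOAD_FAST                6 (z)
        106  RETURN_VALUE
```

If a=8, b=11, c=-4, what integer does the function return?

1

LOAD_FAST_LOAD_FAST b,a → push 11,8. Stack: [11, 8]
BINARY_OP + → 11 + 8 = 19. Stack: [19]
LOAD_CONST → push 4. Stack: [19, 4]
LOAD_FAST b → push 11. Stack: [19, 4, 11]
BINARY_OP % → 4 % 11 = 4. Stack: [19, 4]
BINARY_OP * → 19 * 4 = 76. Stack: [76]
STORE_FAST m → m=76. Stack: []
LOAD_CONST → push 10. Stack: [10]
LOAD_FAST a → push 8. Stack: [10, 8]
BINARY_OP - → 10 - 8 = 2. Stack: [2]
STORE_FAST m → m=2. Stack: []
LOAD_FAST_LOAD_FAST m,c → push 2,-4. Stack: [2, -4]
COMPARE_OP bool(!=) → 2 vs -4 = True. Stack: [True]
POP_JUMP_IF_FALSE → pop True; no jump. Stack: []
LOAD_CONST → push 1. Stack: [1]
STORE_FAST n → n=1. Stack: []
LOAD_FAST_LOAD_FAST b,a → push 11,8. Stack: [11, 8]
BINARY_OP & → 11 & 8 = 8. Stack: [8]
LOAD_FAST c → push -4. Stack: [8, -4]
BINARY_OP - → 8 - -4 = 12. Stack: [12]
STORE_FAST u → u=12. Stack: []
LOAD_CONST → push 1. Stack: [1]
STORE_FAST z → z=1. Stack: []
LOAD_FAST z → push 1. Stack: [1]
RETURN_VALUE → return 1.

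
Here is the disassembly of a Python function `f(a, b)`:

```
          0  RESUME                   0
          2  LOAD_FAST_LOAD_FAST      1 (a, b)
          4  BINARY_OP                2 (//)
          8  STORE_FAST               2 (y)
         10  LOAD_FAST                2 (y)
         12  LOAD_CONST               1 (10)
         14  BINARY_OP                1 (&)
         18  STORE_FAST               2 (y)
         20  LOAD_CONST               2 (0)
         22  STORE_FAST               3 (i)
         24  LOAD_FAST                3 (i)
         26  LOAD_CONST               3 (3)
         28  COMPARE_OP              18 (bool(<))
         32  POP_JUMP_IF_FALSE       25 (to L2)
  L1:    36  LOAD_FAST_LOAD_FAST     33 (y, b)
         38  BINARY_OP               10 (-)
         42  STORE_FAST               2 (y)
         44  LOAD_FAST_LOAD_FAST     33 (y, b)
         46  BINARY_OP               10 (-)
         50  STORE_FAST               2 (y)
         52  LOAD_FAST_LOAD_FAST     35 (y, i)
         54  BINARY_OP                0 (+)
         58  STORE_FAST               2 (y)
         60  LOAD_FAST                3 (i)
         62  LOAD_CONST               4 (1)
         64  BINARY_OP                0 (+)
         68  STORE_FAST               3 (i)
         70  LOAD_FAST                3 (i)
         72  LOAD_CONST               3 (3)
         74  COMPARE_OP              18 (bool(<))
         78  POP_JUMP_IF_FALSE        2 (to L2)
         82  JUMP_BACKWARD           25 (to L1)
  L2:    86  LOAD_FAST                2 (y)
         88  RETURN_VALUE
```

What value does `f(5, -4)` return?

37

LOAD_FAST_LOAD_FAST a,b → push 5,-4
BINARY_OP // → 5 // -4 = -2
STORE_FAST y → y=-2
LOAD_FAST y → push -2
LOAD_CONST → push 10
BINARY_OP & → -2 & 10 = 10
STORE_FAST y → y=10
LOAD_CONST → push 0
STORE_FAST i → i=0
LOAD_FAST i → push 0
LOAD_CONST → push 3
COMPARE_OP bool(<) → 0 vs 3 = True
POP_JUMP_IF_FALSE → pop True; no jump
LOAD_FAST_LOAD_FAST y,b → push 10,-4
BINARY_OP - → 10 - -4 = 14
STORE_FAST y → y=14
LOAD_FAST_LOAD_FAST y,b → push 14,-4
BINARY_OP - → 14 - -4 = 18
STORE_FAST y → y=18
LOAD_FAST_LOAD_FAST y,i → push 18,0
BINARY_OP + → 18 + 0 = 18
STORE_FAST y → y=18
LOAD_FAST i → push 0
LOAD_CONST → push 1
BINARY_OP + → 0 + 1 = 1
STORE_FAST i → i=1
LOAD_FAST i → push 1
LOAD_CONST → push 3
COMPARE_OP bool(<) → 1 vs 3 = True
POP_JUMP_IF_FALSE → pop True; no jump
LOAD_FAST_LOAD_FAST y,b → push 18,-4
BINARY_OP - → 18 - -4 = 22
STORE_FAST y → y=22
LOAD_FAST_LOAD_FAST y,b → push 22,-4
BINARY_OP - → 22 - -4 = 26
STORE_FAST y → y=26
LOAD_FAST_LOAD_FAST y,i → push 26,1
BINARY_OP + → 26 + 1 = 27
STORE_FAST y → y=27
LOAD_FAST i → push 1
LOAD_CONST → push 1
BINARY_OP + → 1 + 1 = 2
STORE_FAST i → i=2
LOAD_FAST i → push 2
LOAD_CONST → push 3
COMPARE_OP bool(<) → 2 vs 3 = True
POP_JUMP_IF_FALSE → pop True; no jump
LOAD_FAST_LOAD_FAST y,b → push 27,-4
BINARY_OP - → 27 - -4 = 31
STORE_FAST y → y=31
LOAD_FAST_LOAD_FAST y,b → push 31,-4
BINARY_OP - → 31 - -4 = 35
STORE_FAST y → y=35
LOAD_FAST_LOAD_FAST y,i → push 35,2
BINARY_OP + → 35 + 2 = 37
STORE_FAST y → y=37
LOAD_FAST i → push 2
LOAD_CONST → push 1
BINARY_OP + → 2 + 1 = 3
STORE_FAST i → i=3
LOAD_FAST i → push 3
LOAD_CONST → push 3
COMPARE_OP bool(<) → 3 vs 3 = False
POP_JUMP_IF_FALSE → pop False; jump
LOAD_FAST y → push 37
RETURN_VALUE → return 37.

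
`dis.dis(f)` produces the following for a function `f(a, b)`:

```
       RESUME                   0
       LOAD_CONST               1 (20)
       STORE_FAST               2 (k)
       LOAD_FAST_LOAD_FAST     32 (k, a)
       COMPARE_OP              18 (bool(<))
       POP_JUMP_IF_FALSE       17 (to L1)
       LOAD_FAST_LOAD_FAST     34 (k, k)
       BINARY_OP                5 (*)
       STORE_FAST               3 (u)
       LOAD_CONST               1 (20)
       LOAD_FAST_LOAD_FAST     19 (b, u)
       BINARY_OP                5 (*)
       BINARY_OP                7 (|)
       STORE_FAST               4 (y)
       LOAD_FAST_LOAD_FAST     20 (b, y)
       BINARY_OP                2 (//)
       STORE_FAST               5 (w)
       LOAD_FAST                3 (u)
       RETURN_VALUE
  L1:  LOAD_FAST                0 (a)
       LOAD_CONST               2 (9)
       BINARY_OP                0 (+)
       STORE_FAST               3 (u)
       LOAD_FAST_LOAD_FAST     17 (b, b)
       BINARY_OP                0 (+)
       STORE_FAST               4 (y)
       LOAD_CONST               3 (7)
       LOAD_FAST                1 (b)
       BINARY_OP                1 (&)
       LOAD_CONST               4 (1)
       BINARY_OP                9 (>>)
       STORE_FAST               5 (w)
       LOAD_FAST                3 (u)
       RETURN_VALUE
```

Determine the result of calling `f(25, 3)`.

400

LOAD_CONST → push 20. Stack: [20]
STORE_FAST k → k=20. Stack: []
LOAD_FAST_LOAD_FAST k,a → push 20,25. Stack: [20, 25]
COMPARE_OP bool(<) → 20 vs 25 = True. Stack: [True]
POP_JUMP_IF_FALSE → pop True; no jump. Stack: []
LOAD_FAST_LOAD_FAST k,k → push 20,20. Stack: [20, 20]
BINARY_OP * → 20 * 20 = 400. Stack: [400]
STORE_FAST u → u=400. Stack: []
LOAD_CONST → push 20. Stack: [20]
LOAD_FAST_LOAD_FAST b,u → push 3,400. Stack: [20, 3, 400]
BINARY_OP * → 3 * 400 = 1200. Stack: [20, 1200]
BINARY_OP | → 20 | 1200 = 1204. Stack: [1204]
STORE_FAST y → y=1204. Stack: []
LOAD_FAST_LOAD_FAST b,y → push 3,1204. Stack: [3, 1204]
BINARY_OP // → 3 // 1204 = 0. Stack: [0]
STORE_FAST w → w=0. Stack: []
LOAD_FAST u → push 400. Stack: [400]
RETURN_VALUE → return 400.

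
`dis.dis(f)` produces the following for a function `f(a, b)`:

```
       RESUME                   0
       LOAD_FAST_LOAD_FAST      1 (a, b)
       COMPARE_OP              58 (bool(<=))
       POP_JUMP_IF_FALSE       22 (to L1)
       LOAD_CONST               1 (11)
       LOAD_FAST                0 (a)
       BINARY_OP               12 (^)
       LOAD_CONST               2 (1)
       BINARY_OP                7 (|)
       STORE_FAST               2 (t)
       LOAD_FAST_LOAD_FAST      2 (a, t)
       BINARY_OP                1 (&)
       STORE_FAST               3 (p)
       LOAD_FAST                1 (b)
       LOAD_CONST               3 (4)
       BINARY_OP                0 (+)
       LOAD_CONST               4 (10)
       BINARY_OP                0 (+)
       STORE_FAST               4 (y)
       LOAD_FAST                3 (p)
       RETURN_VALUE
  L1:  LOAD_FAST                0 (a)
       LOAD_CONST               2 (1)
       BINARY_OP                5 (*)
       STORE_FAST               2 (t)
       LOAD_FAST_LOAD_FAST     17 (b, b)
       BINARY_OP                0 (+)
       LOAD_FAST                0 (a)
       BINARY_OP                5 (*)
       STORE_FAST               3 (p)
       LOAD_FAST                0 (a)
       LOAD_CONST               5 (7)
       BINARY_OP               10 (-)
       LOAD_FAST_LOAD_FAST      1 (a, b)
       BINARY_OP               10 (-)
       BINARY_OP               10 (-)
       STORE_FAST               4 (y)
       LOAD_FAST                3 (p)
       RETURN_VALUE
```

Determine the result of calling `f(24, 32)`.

16

LOAD_FAST_LOAD_FAST a,b → push 24,32. Stack: [24, 32]
COMPARE_OP bool(<=) → 24 vs 32 = True. Stack: [True]
POP_JUMP_IF_FALSE → pop True; no jump. Stack: []
LOAD_CONST → push 11. Stack: [11]
LOAD_FAST a → push 24. Stack: [11, 24]
BINARY_OP ^ → 11 ^ 24 = 19. Stack: [19]
LOAD_CONST → push 1. Stack: [19, 1]
BINARY_OP | → 19 | 1 = 19. Stack: [19]
STORE_FAST t → t=19. Stack: []
LOAD_FAST_LOAD_FAST a,t → push 24,19. Stack: [24, 19]
BINARY_OP & → 24 & 19 = 16. Stack: [16]
STORE_FAST p → p=16. Stack: []
LOAD_FAST b → push 32. Stack: [32]
LOAD_CONST → push 4. Stack: [32, 4]
BINARY_OP + → 32 + 4 = 36. Stack: [36]
LOAD_CONST → push 10. Stack: [36, 10]
BINARY_OP + → 36 + 10 = 46. Stack: [46]
STORE_FAST y → y=46. Stack: []
LOAD_FAST p → push 16. Stack: [16]
RETURN_VALUE → return 16.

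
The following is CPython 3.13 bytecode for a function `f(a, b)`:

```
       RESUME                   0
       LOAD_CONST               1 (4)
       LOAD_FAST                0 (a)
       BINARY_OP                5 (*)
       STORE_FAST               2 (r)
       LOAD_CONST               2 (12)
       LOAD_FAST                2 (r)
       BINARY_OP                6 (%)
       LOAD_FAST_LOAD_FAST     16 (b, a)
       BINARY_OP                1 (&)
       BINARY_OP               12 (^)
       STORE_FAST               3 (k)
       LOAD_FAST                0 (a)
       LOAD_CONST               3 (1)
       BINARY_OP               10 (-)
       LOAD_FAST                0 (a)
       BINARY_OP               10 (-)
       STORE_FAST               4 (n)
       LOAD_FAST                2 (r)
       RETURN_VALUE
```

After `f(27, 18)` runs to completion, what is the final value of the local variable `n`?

LOAD_CONST → push 4. Stack: [4]
LOAD_FAST a → push 27. Stack: [4, 27]
BINARY_OP * → 4 * 27 = 108. Stack: [108]
STORE_FAST r → r=108. Stack: []
LOAD_CONST → push 12. Stack: [12]
LOAD_FAST r → push 108. Stack: [12, 108]
BINARY_OP % → 12 % 108 = 12. Stack: [12]
LOAD_FAST_LOAD_FAST b,a → push 18,27. Stack: [12, 18, 27]
BINARY_OP & → 18 & 27 = 18. Stack: [12, 18]
BINARY_OP ^ → 12 ^ 18 = 30. Stack: [30]
STORE_FAST k → k=30. Stack: []
LOAD_FAST a → push 27. Stack: [27]
LOAD_CONST → push 1. Stack: [27, 1]
BINARY_OP - → 27 - 1 = 26. Stack: [26]
LOAD_FAST a → push 27. Stack: [26, 27]
BINARY_OP - → 26 - 27 = -1. Stack: [-1]
STORE_FAST n → n=-1. Stack: []
LOAD_FAST r → push 108. Stack: [108]
RETURN_VALUE → return 108.

-1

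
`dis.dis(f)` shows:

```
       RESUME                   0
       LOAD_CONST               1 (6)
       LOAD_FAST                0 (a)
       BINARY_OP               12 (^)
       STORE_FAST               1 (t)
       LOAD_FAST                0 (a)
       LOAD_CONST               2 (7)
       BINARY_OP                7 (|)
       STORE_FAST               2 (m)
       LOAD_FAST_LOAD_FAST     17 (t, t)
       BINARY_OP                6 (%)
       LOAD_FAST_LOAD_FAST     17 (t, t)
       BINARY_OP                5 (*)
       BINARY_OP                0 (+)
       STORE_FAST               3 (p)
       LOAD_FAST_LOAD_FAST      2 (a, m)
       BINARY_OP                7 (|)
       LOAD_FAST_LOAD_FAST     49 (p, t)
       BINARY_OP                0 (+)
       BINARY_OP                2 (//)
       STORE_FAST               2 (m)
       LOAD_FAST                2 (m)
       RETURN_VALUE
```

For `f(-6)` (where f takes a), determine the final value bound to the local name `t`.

LOAD_CONST → push 6. Stack: [6]
LOAD_FAST a → push -6. Stack: [6, -6]
BINARY_OP ^ → 6 ^ -6 = -4. Stack: [-4]
STORE_FAST t → t=-4. Stack: []
LOAD_FAST a → push -6. Stack: [-6]
LOAD_CONST → push 7. Stack: [-6, 7]
BINARY_OP | → -6 | 7 = -1. Stack: [-1]
STORE_FAST m → m=-1. Stack: []
LOAD_FAST_LOAD_FAST t,t → push -4,-4. Stack: [-4, -4]
BINARY_OP % → -4 % -4 = 0. Stack: [0]
LOAD_FAST_LOAD_FAST t,t → push -4,-4. Stack: [0, -4, -4]
BINARY_OP * → -4 * -4 = 16. Stack: [0, 16]
BINARY_OP + → 0 + 16 = 16. Stack: [16]
STORE_FAST p → p=16. Stack: []
LOAD_FAST_LOAD_FAST a,m → push -6,-1. Stack: [-6, -1]
BINARY_OP | → -6 | -1 = -1. Stack: [-1]
LOAD_FAST_LOAD_FAST p,t → push 16,-4. Stack: [-1, 16, -4]
BINARY_OP + → 16 + -4 = 12. Stack: [-1, 12]
BINARY_OP // → -1 // 12 = -1. Stack: [-1]
STORE_FAST m → m=-1. Stack: []
LOAD_FAST m → push -1. Stack: [-1]
RETURN_VALUE → return -1.

-4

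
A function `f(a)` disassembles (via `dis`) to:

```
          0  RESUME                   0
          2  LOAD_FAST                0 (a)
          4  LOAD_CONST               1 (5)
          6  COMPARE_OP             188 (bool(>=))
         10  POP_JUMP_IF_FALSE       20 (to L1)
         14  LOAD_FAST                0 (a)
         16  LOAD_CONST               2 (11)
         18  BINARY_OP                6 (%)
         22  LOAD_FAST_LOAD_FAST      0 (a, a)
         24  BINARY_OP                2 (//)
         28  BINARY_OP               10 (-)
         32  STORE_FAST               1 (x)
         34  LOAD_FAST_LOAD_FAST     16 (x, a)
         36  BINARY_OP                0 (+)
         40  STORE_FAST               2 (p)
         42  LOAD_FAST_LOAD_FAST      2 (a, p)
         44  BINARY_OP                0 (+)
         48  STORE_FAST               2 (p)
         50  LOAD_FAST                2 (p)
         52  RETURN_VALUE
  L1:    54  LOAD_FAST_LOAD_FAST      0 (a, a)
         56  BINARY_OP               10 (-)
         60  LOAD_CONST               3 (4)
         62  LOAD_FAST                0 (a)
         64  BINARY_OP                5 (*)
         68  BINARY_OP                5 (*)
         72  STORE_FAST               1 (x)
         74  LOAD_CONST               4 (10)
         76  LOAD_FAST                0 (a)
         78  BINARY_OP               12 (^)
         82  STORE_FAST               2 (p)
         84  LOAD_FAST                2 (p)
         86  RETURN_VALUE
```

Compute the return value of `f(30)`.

LOAD_FAST a → push 30. Stack: [30]
LOAD_CONST → push 5. Stack: [30, 5]
COMPARE_OP bool(>=) → 30 vs 5 = True. Stack: [True]
POP_JUMP_IF_FALSE → pop True; no jump. Stack: []
LOAD_FAST a → push 30. Stack: [30]
LOAD_CONST → push 11. Stack: [30, 11]
BINARY_OP % → 30 % 11 = 8. Stack: [8]
LOAD_FAST_LOAD_FAST a,a → push 30,30. Stack: [8, 30, 30]
BINARY_OP // → 30 // 30 = 1. Stack: [8, 1]
BINARY_OP - → 8 - 1 = 7. Stack: [7]
STORE_FAST x → x=7. Stack: []
LOAD_FAST_LOAD_FAST x,a → push 7,30. Stack: [7, 30]
BINARY_OP + → 7 + 30 = 37. Stack: [37]
STORE_FAST p → p=37. Stack: []
LOAD_FAST_LOAD_FAST a,p → push 30,37. Stack: [30, 37]
BINARY_OP + → 30 + 37 = 67. Stack: [67]
STORE_FAST p → p=67. Stack: []
LOAD_FAST p → push 67. Stack: [67]
RETURN_VALUE → return 67.

67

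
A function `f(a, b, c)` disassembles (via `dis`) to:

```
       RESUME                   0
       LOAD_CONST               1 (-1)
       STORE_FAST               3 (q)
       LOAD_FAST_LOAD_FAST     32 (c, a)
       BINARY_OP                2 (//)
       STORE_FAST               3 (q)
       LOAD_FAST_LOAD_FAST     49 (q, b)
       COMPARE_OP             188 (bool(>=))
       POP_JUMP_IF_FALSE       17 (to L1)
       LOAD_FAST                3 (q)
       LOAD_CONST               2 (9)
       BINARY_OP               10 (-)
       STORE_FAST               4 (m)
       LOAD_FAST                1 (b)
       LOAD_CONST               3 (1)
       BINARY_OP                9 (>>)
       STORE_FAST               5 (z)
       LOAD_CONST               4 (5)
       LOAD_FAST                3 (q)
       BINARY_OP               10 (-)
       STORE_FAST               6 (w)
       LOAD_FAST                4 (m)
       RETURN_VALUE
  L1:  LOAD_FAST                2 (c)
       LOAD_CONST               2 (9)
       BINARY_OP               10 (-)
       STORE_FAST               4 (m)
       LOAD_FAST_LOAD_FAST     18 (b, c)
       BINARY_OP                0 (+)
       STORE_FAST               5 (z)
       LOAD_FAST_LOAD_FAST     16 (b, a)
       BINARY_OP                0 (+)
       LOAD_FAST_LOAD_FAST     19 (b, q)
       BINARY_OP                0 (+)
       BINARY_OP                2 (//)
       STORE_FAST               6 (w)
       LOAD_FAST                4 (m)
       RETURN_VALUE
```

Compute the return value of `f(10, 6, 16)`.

7

LOAD_CONST → push -1. Stack: [-1]
STORE_FAST q → q=-1. Stack: []
LOAD_FAST_LOAD_FAST c,a → push 16,10. Stack: [16, 10]
BINARY_OP // → 16 // 10 = 1. Stack: [1]
STORE_FAST q → q=1. Stack: []
LOAD_FAST_LOAD_FAST q,b → push 1,6. Stack: [1, 6]
COMPARE_OP bool(>=) → 1 vs 6 = False. Stack: [False]
POP_JUMP_IF_FALSE → pop False; jump. Stack: []
LOAD_FAST c → push 16. Stack: [16]
LOAD_CONST → push 9. Stack: [16, 9]
BINARY_OP - → 16 - 9 = 7. Stack: [7]
STORE_FAST m → m=7. Stack: []
LOAD_FAST_LOAD_FAST b,c → push 6,16. Stack: [6, 16]
BINARY_OP + → 6 + 16 = 22. Stack: [22]
STORE_FAST z → z=22. Stack: []
LOAD_FAST_LOAD_FAST b,a → push 6,10. Stack: [6, 10]
BINARY_OP + → 6 + 10 = 16. Stack: [16]
LOAD_FAST_LOAD_FAST b,q → push 6,1. Stack: [16, 6, 1]
BINARY_OP + → 6 + 1 = 7. Stack: [16, 7]
BINARY_OP // → 16 // 7 = 2. Stack: [2]
STORE_FAST w → w=2. Stack: []
LOAD_FAST m → push 7. Stack: [7]
RETURN_VALUE → return 7.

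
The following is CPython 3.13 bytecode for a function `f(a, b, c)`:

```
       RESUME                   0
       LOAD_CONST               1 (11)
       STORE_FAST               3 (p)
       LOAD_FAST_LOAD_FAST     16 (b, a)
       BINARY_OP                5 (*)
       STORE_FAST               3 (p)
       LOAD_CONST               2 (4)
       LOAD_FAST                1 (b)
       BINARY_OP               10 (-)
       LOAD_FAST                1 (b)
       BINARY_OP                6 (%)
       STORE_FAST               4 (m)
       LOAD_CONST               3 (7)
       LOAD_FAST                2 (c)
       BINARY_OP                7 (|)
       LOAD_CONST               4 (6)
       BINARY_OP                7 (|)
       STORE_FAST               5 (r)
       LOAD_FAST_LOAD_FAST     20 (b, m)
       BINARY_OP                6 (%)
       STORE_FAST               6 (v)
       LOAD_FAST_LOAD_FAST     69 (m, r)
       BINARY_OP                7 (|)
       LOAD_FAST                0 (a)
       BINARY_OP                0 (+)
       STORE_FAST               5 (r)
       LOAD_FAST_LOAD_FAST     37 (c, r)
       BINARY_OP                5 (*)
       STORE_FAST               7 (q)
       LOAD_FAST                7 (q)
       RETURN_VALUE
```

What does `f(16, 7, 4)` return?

LOAD_CONST → push 11. Stack: [11]
STORE_FAST p → p=11. Stack: []
LOAD_FAST_LOAD_FAST b,a → push 7,16. Stack: [7, 16]
BINARY_OP * → 7 * 16 = 112. Stack: [112]
STORE_FAST p → p=112. Stack: []
LOAD_CONST → push 4. Stack: [4]
LOAD_FAST b → push 7. Stack: [4, 7]
BINARY_OP - → 4 - 7 = -3. Stack: [-3]
LOAD_FAST b → push 7. Stack: [-3, 7]
BINARY_OP % → -3 % 7 = 4. Stack: [4]
STORE_FAST m → m=4. Stack: []
LOAD_CONST → push 7. Stack: [7]
LOAD_FAST c → push 4. Stack: [7, 4]
BINARY_OP | → 7 | 4 = 7. Stack: [7]
LOAD_CONST → push 6. Stack: [7, 6]
BINARY_OP | → 7 | 6 = 7. Stack: [7]
STORE_FAST r → r=7. Stack: []
LOAD_FAST_LOAD_FAST b,m → push 7,4. Stack: [7, 4]
BINARY_OP % → 7 % 4 = 3. Stack: [3]
STORE_FAST v → v=3. Stack: []
LOAD_FAST_LOAD_FAST m,r → push 4,7. Stack: [4, 7]
BINARY_OP | → 4 | 7 = 7. Stack: [7]
LOAD_FAST a → push 16. Stack: [7, 16]
BINARY_OP + → 7 + 16 = 23. Stack: [23]
STORE_FAST r → r=23. Stack: []
LOAD_FAST_LOAD_FAST c,r → push 4,23. Stack: [4, 23]
BINARY_OP * → 4 * 23 = 92. Stack: [92]
STORE_FAST q → q=92. Stack: []
LOAD_FAST q → push 92. Stack: [92]
RETURN_VALUE → return 92.

92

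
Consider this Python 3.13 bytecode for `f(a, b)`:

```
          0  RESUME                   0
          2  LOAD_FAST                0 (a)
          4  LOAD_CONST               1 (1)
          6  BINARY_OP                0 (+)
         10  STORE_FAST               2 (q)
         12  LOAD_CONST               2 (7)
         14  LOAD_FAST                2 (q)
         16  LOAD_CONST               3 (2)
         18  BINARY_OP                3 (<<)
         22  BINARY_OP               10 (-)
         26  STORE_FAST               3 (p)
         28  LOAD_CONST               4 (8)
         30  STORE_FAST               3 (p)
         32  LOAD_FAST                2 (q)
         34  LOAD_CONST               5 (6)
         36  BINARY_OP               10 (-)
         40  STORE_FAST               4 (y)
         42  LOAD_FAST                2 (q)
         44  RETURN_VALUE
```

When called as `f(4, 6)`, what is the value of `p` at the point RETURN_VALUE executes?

LOAD_FAST a → push 4. Stack: [4]
LOAD_CONST → push 1. Stack: [4, 1]
BINARY_OP + → 4 + 1 = 5. Stack: [5]
STORE_FAST q → q=5. Stack: []
LOAD_CONST → push 7. Stack: [7]
LOAD_FAST q → push 5. Stack: [7, 5]
LOAD_CONST → push 2. Stack: [7, 5, 2]
BINARY_OP << → 5 << 2 = 20. Stack: [7, 20]
BINARY_OP - → 7 - 20 = -13. Stack: [-13]
STORE_FAST p → p=-13. Stack: []
LOAD_CONST → push 8. Stack: [8]
STORE_FAST p → p=8. Stack: []
LOAD_FAST q → push 5. Stack: [5]
LOAD_CONST → push 6. Stack: [5, 6]
BINARY_OP - → 5 - 6 = -1. Stack: [-1]
STORE_FAST y → y=-1. Stack: []
LOAD_FAST q → push 5. Stack: [5]
RETURN_VALUE → return 5.

8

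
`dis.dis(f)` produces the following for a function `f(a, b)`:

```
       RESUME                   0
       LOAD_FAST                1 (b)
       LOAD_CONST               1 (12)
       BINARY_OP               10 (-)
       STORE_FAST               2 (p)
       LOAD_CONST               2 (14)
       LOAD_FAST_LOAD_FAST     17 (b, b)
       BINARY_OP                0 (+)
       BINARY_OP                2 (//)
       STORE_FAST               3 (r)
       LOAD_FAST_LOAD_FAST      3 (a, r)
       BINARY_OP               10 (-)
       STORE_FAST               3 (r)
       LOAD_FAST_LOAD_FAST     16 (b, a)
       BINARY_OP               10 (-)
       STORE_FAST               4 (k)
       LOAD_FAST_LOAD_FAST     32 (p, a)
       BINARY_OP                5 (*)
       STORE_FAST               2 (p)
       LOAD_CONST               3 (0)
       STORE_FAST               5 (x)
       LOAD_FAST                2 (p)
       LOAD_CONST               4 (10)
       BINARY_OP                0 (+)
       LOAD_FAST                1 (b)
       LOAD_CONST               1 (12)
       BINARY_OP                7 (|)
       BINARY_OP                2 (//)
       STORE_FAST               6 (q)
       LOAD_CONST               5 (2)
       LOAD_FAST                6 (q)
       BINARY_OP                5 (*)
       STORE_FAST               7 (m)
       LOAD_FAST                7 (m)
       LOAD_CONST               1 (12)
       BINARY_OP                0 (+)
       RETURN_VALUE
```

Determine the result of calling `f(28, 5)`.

LOAD_FAST b → push 5. Stack: [5]
LOAD_CONST → push 12. Stack: [5, 12]
BINARY_OP - → 5 - 12 = -7. Stack: [-7]
STORE_FAST p → p=-7. Stack: []
LOAD_CONST → push 14. Stack: [14]
LOAD_FAST_LOAD_FAST b,b → push 5,5. Stack: [14, 5, 5]
BINARY_OP + → 5 + 5 = 10. Stack: [14, 10]
BINARY_OP // → 14 // 10 = 1. Stack: [1]
STORE_FAST r → r=1. Stack: []
LOAD_FAST_LOAD_FAST a,r → push 28,1. Stack: [28, 1]
BINARY_OP - → 28 - 1 = 27. Stack: [27]
STORE_FAST r → r=27. Stack: []
LOAD_FAST_LOAD_FAST b,a → push 5,28. Stack: [5, 28]
BINARY_OP - → 5 - 28 = -23. Stack: [-23]
STORE_FAST k → k=-23. Stack: []
LOAD_FAST_LOAD_FAST p,a → push -7,28. Stack: [-7, 28]
BINARY_OP * → -7 * 28 = -196. Stack: [-196]
STORE_FAST p → p=-196. Stack: []
LOAD_CONST → push 0. Stack: [0]
STORE_FAST x → x=0. Stack: []
LOAD_FAST p → push -196. Stack: [-196]
LOAD_CONST → push 10. Stack: [-196, 10]
BINARY_OP + → -196 + 10 = -186. Stack: [-186]
LOAD_FAST b → push 5. Stack: [-186, 5]
LOAD_CONST → push 12. Stack: [-186, 5, 12]
BINARY_OP | → 5 | 12 = 13. Stack: [-186, 13]
BINARY_OP // → -186 // 13 = -15. Stack: [-15]
STORE_FAST q → q=-15. Stack: []
LOAD_CONST → push 2. Stack: [2]
LOAD_FAST q → push -15. Stack: [2, -15]
BINARY_OP * → 2 * -15 = -30. Stack: [-30]
STORE_FAST m → m=-30. Stack: []
LOAD_FAST m → push -30. Stack: [-30]
LOAD_CONST → push 12. Stack: [-30, 12]
BINARY_OP + → -30 + 12 = -18. Stack: [-18]
RETURN_VALUE → return -18.

-18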